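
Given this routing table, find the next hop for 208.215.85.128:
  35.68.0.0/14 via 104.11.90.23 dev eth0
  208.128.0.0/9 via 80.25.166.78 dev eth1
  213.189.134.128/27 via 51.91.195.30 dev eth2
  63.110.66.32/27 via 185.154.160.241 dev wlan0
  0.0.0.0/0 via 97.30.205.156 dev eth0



Longest prefix match for 208.215.85.128:
  /14 35.68.0.0: no
  /9 208.128.0.0: MATCH
  /27 213.189.134.128: no
  /27 63.110.66.32: no
  /0 0.0.0.0: MATCH
Selected: next-hop 80.25.166.78 via eth1 (matched /9)


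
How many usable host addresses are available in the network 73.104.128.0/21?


Host bits = 32 - 21 = 11
Total addresses = 2^11 = 2048
Usable = total - 2 (network and broadcast)
Usable hosts: 2046


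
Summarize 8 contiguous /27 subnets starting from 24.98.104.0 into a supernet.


Original prefix: /27
Number of subnets: 8 = 2^3
New prefix = 27 - 3 = 24
Supernet: 24.98.104.0/24


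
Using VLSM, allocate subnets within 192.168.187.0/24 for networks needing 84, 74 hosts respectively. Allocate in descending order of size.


84 hosts -> /25 (126 usable): 192.168.187.0/25
74 hosts -> /25 (126 usable): 192.168.187.128/25
Allocation: 192.168.187.0/25 (84 hosts, 126 usable); 192.168.187.128/25 (74 hosts, 126 usable)


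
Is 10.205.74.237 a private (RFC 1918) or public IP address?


RFC 1918 private ranges:
  10.0.0.0/8 (10.0.0.0 - 10.255.255.255)
  172.16.0.0/12 (172.16.0.0 - 172.31.255.255)
  192.168.0.0/16 (192.168.0.0 - 192.168.255.255)
Private (in 10.0.0.0/8)


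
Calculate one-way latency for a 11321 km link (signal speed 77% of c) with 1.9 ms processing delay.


Speed = 0.77 * 3e5 km/s = 231000 km/s
Propagation delay = 11321 / 231000 = 0.049 s = 49.0087 ms
Processing delay = 1.9 ms
Total one-way latency = 50.9087 ms


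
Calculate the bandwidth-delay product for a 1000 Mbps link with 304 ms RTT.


BDP = bandwidth * RTT
= 1000 Mbps * 304 ms
= 1000 * 1e6 * 304 / 1000 bits
= 304000000 bits
= 38000000 bytes
= 37109.375 KB
BDP = 304000000 bits (38000000 bytes)


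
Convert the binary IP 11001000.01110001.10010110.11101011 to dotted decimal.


11001000 = 200
01110001 = 113
10010110 = 150
11101011 = 235
IP: 200.113.150.235


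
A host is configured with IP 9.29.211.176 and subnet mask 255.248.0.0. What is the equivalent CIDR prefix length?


Binary: 11111111.11111000.00000000.00000000
Count leading 1s
Prefix: /13


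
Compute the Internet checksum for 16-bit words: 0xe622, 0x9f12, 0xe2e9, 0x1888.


Sum all words (with carry folding):
+ 0xe622 = 0xe622
+ 0x9f12 = 0x8535
+ 0xe2e9 = 0x681f
+ 0x1888 = 0x80a7
One's complement: ~0x80a7
Checksum = 0x7f58


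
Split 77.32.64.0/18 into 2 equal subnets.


New prefix = 18 + 1 = 19
Each subnet has 8192 addresses
  77.32.64.0/19
  77.32.96.0/19
Subnets: 77.32.64.0/19, 77.32.96.0/19


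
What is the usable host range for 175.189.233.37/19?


Network: 175.189.224.0
Broadcast: 175.189.255.255
First usable = network + 1
Last usable = broadcast - 1
Range: 175.189.224.1 to 175.189.255.254


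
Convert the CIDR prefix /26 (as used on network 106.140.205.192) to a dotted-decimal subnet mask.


/26 means 26 network bits, 6 host bits
Binary: 11111111111111111111111111000000
Mask: 255.255.255.192


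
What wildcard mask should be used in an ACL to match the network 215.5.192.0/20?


Subnet mask: 255.255.240.0
Wildcard = 255.255.255.255 - subnet mask
255 - 255 = 0
255 - 255 = 0
255 - 240 = 15
255 - 0 = 255
Wildcard: 0.0.15.255


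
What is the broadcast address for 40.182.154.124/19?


Network: 40.182.128.0/19
Host bits = 13
Set all host bits to 1:
Broadcast: 40.182.159.255


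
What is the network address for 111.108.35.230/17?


IP:   01101111.01101100.00100011.11100110
Mask: 11111111.11111111.10000000.00000000
AND operation:
Net:  01101111.01101100.00000000.00000000
Network: 111.108.0.0/17


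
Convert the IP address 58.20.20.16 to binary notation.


58 = 00111010
20 = 00010100
20 = 00010100
16 = 00010000
Binary: 00111010.00010100.00010100.00010000


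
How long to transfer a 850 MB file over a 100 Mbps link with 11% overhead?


Effective throughput = 100 * (1 - 11/100) = 89 Mbps
File size in Mb = 850 * 8 = 6800 Mb
Time = 6800 / 89
Time = 76.4045 seconds


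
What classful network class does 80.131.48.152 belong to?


First octet: 80
Binary: 01010000
0xxxxxxx -> Class A (1-126)
Class A, default mask 255.0.0.0 (/8)


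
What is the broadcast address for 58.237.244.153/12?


Network: 58.224.0.0/12
Host bits = 20
Set all host bits to 1:
Broadcast: 58.239.255.255


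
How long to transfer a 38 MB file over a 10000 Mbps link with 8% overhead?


Effective throughput = 10000 * (1 - 8/100) = 9200 Mbps
File size in Mb = 38 * 8 = 304 Mb
Time = 304 / 9200
Time = 0.033 seconds


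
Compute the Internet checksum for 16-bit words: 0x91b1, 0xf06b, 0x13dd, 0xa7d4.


Sum all words (with carry folding):
+ 0x91b1 = 0x91b1
+ 0xf06b = 0x821d
+ 0x13dd = 0x95fa
+ 0xa7d4 = 0x3dcf
One's complement: ~0x3dcf
Checksum = 0xc230


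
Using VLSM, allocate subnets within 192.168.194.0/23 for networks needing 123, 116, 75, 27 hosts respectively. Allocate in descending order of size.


123 hosts -> /25 (126 usable): 192.168.194.0/25
116 hosts -> /25 (126 usable): 192.168.194.128/25
75 hosts -> /25 (126 usable): 192.168.195.0/25
27 hosts -> /27 (30 usable): 192.168.195.128/27
Allocation: 192.168.194.0/25 (123 hosts, 126 usable); 192.168.194.128/25 (116 hosts, 126 usable); 192.168.195.0/25 (75 hosts, 126 usable); 192.168.195.128/27 (27 hosts, 30 usable)


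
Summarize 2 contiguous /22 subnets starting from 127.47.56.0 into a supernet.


Original prefix: /22
Number of subnets: 2 = 2^1
New prefix = 22 - 1 = 21
Supernet: 127.47.56.0/21


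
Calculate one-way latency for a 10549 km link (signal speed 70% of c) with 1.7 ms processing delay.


Speed = 0.7 * 3e5 km/s = 210000 km/s
Propagation delay = 10549 / 210000 = 0.0502 s = 50.2333 ms
Processing delay = 1.7 ms
Total one-way latency = 51.9333 ms


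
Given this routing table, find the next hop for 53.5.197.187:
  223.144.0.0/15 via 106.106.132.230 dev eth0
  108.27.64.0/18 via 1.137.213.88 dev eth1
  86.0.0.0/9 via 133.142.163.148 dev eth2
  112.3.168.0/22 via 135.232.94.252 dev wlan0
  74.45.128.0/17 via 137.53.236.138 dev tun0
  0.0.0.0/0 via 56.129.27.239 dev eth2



Longest prefix match for 53.5.197.187:
  /15 223.144.0.0: no
  /18 108.27.64.0: no
  /9 86.0.0.0: no
  /22 112.3.168.0: no
  /17 74.45.128.0: no
  /0 0.0.0.0: MATCH
Selected: next-hop 56.129.27.239 via eth2 (matched /0)


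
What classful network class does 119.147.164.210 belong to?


First octet: 119
Binary: 01110111
0xxxxxxx -> Class A (1-126)
Class A, default mask 255.0.0.0 (/8)


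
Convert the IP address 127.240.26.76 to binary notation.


127 = 01111111
240 = 11110000
26 = 00011010
76 = 01001100
Binary: 01111111.11110000.00011010.01001100


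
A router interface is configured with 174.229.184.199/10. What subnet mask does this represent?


/10 means 10 network bits, 22 host bits
Binary: 11111111110000000000000000000000
Mask: 255.192.0.0


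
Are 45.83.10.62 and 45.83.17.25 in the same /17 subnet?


Mask: 255.255.128.0
45.83.10.62 AND mask = 45.83.0.0
45.83.17.25 AND mask = 45.83.0.0
Yes, same subnet (45.83.0.0)


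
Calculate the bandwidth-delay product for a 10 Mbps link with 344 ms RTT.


BDP = bandwidth * RTT
= 10 Mbps * 344 ms
= 10 * 1e6 * 344 / 1000 bits
= 3440000 bits
= 430000 bytes
= 419.9219 KB
BDP = 3440000 bits (430000 bytes)


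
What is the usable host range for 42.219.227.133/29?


Network: 42.219.227.128
Broadcast: 42.219.227.135
First usable = network + 1
Last usable = broadcast - 1
Range: 42.219.227.129 to 42.219.227.134


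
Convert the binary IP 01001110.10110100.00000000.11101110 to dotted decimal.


01001110 = 78
10110100 = 180
00000000 = 0
11101110 = 238
IP: 78.180.0.238


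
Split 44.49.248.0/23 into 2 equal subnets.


New prefix = 23 + 1 = 24
Each subnet has 256 addresses
  44.49.248.0/24
  44.49.249.0/24
Subnets: 44.49.248.0/24, 44.49.249.0/24


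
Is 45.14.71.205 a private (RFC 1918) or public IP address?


RFC 1918 private ranges:
  10.0.0.0/8 (10.0.0.0 - 10.255.255.255)
  172.16.0.0/12 (172.16.0.0 - 172.31.255.255)
  192.168.0.0/16 (192.168.0.0 - 192.168.255.255)
Public (not in any RFC 1918 range)


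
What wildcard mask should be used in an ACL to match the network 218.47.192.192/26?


Subnet mask: 255.255.255.192
Wildcard = 255.255.255.255 - subnet mask
255 - 255 = 0
255 - 255 = 0
255 - 255 = 0
255 - 192 = 63
Wildcard: 0.0.0.63


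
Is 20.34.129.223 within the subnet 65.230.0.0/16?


Subnet network: 65.230.0.0
Test IP AND mask: 20.34.0.0
No, 20.34.129.223 is not in 65.230.0.0/16


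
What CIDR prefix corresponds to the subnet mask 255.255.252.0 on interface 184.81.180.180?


Binary: 11111111.11111111.11111100.00000000
Count leading 1s
Prefix: /22


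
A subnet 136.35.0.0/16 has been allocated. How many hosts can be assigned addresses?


Host bits = 32 - 16 = 16
Total addresses = 2^16 = 65536
Usable = total - 2 (network and broadcast)
Usable hosts: 65534


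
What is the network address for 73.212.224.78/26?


IP:   01001001.11010100.11100000.01001110
Mask: 11111111.11111111.11111111.11000000
AND operation:
Net:  01001001.11010100.11100000.01000000
Network: 73.212.224.64/26


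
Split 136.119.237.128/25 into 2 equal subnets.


New prefix = 25 + 1 = 26
Each subnet has 64 addresses
  136.119.237.128/26
  136.119.237.192/26
Subnets: 136.119.237.128/26, 136.119.237.192/26


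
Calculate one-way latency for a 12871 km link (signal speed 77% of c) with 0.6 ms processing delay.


Speed = 0.77 * 3e5 km/s = 231000 km/s
Propagation delay = 12871 / 231000 = 0.0557 s = 55.7186 ms
Processing delay = 0.6 ms
Total one-way latency = 56.3186 ms


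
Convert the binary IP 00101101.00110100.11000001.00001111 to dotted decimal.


00101101 = 45
00110100 = 52
11000001 = 193
00001111 = 15
IP: 45.52.193.15


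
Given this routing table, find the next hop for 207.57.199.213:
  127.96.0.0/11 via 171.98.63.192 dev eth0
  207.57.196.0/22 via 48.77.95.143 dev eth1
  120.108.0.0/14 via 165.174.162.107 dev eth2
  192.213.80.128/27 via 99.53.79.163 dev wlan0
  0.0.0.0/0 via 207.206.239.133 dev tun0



Longest prefix match for 207.57.199.213:
  /11 127.96.0.0: no
  /22 207.57.196.0: MATCH
  /14 120.108.0.0: no
  /27 192.213.80.128: no
  /0 0.0.0.0: MATCH
Selected: next-hop 48.77.95.143 via eth1 (matched /22)


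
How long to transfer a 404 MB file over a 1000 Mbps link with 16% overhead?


Effective throughput = 1000 * (1 - 16/100) = 840 Mbps
File size in Mb = 404 * 8 = 3232 Mb
Time = 3232 / 840
Time = 3.8476 seconds


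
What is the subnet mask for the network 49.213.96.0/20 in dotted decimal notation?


/20 means 20 network bits, 12 host bits
Binary: 11111111111111111111000000000000
Mask: 255.255.240.0


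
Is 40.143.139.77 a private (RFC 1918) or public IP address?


RFC 1918 private ranges:
  10.0.0.0/8 (10.0.0.0 - 10.255.255.255)
  172.16.0.0/12 (172.16.0.0 - 172.31.255.255)
  192.168.0.0/16 (192.168.0.0 - 192.168.255.255)
Public (not in any RFC 1918 range)


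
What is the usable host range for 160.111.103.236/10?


Network: 160.64.0.0
Broadcast: 160.127.255.255
First usable = network + 1
Last usable = broadcast - 1
Range: 160.64.0.1 to 160.127.255.254


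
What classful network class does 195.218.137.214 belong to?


First octet: 195
Binary: 11000011
110xxxxx -> Class C (192-223)
Class C, default mask 255.255.255.0 (/24)


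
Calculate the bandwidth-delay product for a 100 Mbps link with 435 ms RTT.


BDP = bandwidth * RTT
= 100 Mbps * 435 ms
= 100 * 1e6 * 435 / 1000 bits
= 43500000 bits
= 5437500 bytes
= 5310.0586 KB
BDP = 43500000 bits (5437500 bytes)


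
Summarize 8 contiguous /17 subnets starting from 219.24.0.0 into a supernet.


Original prefix: /17
Number of subnets: 8 = 2^3
New prefix = 17 - 3 = 14
Supernet: 219.24.0.0/14


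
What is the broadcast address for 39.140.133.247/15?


Network: 39.140.0.0/15
Host bits = 17
Set all host bits to 1:
Broadcast: 39.141.255.255


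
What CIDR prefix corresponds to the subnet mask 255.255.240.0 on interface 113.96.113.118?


Binary: 11111111.11111111.11110000.00000000
Count leading 1s
Prefix: /20


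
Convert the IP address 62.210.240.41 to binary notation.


62 = 00111110
210 = 11010010
240 = 11110000
41 = 00101001
Binary: 00111110.11010010.11110000.00101001


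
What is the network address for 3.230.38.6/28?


IP:   00000011.11100110.00100110.00000110
Mask: 11111111.11111111.11111111.11110000
AND operation:
Net:  00000011.11100110.00100110.00000000
Network: 3.230.38.0/28


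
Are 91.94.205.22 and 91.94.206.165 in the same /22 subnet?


Mask: 255.255.252.0
91.94.205.22 AND mask = 91.94.204.0
91.94.206.165 AND mask = 91.94.204.0
Yes, same subnet (91.94.204.0)


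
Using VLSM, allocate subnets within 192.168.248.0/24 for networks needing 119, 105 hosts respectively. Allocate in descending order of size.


119 hosts -> /25 (126 usable): 192.168.248.0/25
105 hosts -> /25 (126 usable): 192.168.248.128/25
Allocation: 192.168.248.0/25 (119 hosts, 126 usable); 192.168.248.128/25 (105 hosts, 126 usable)


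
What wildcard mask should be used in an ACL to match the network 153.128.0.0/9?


Subnet mask: 255.128.0.0
Wildcard = 255.255.255.255 - subnet mask
255 - 255 = 0
255 - 128 = 127
255 - 0 = 255
255 - 0 = 255
Wildcard: 0.127.255.255


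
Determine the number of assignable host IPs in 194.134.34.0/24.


Host bits = 32 - 24 = 8
Total addresses = 2^8 = 256
Usable = total - 2 (network and broadcast)
Usable hosts: 254


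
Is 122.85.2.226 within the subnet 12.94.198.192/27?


Subnet network: 12.94.198.192
Test IP AND mask: 122.85.2.224
No, 122.85.2.226 is not in 12.94.198.192/27


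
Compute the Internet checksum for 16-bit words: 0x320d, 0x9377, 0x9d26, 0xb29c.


Sum all words (with carry folding):
+ 0x320d = 0x320d
+ 0x9377 = 0xc584
+ 0x9d26 = 0x62ab
+ 0xb29c = 0x1548
One's complement: ~0x1548
Checksum = 0xeab7


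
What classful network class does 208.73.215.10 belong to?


First octet: 208
Binary: 11010000
110xxxxx -> Class C (192-223)
Class C, default mask 255.255.255.0 (/24)


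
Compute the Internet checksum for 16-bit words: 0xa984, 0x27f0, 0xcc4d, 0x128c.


Sum all words (with carry folding):
+ 0xa984 = 0xa984
+ 0x27f0 = 0xd174
+ 0xcc4d = 0x9dc2
+ 0x128c = 0xb04e
One's complement: ~0xb04e
Checksum = 0x4fb1


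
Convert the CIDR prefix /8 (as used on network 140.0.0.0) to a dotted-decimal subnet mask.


/8 means 8 network bits, 24 host bits
Binary: 11111111000000000000000000000000
Mask: 255.0.0.0


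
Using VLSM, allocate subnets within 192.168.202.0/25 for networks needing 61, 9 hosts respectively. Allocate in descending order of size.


61 hosts -> /26 (62 usable): 192.168.202.0/26
9 hosts -> /28 (14 usable): 192.168.202.64/28
Allocation: 192.168.202.0/26 (61 hosts, 62 usable); 192.168.202.64/28 (9 hosts, 14 usable)


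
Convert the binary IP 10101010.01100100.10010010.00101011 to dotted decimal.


10101010 = 170
01100100 = 100
10010010 = 146
00101011 = 43
IP: 170.100.146.43


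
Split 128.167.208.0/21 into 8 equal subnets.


New prefix = 21 + 3 = 24
Each subnet has 256 addresses
  128.167.208.0/24
  128.167.209.0/24
  128.167.210.0/24
  128.167.211.0/24
  128.167.212.0/24
  128.167.213.0/24
  128.167.214.0/24
  128.167.215.0/24
Subnets: 128.167.208.0/24, 128.167.209.0/24, 128.167.210.0/24, 128.167.211.0/24, 128.167.212.0/24, 128.167.213.0/24, 128.167.214.0/24, 128.167.215.0/24


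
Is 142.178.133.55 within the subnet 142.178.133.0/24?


Subnet network: 142.178.133.0
Test IP AND mask: 142.178.133.0
Yes, 142.178.133.55 is in 142.178.133.0/24


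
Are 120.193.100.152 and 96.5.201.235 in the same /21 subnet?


Mask: 255.255.248.0
120.193.100.152 AND mask = 120.193.96.0
96.5.201.235 AND mask = 96.5.200.0
No, different subnets (120.193.96.0 vs 96.5.200.0)


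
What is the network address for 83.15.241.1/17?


IP:   01010011.00001111.11110001.00000001
Mask: 11111111.11111111.10000000.00000000
AND operation:
Net:  01010011.00001111.10000000.00000000
Network: 83.15.128.0/17


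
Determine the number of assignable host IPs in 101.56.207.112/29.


Host bits = 32 - 29 = 3
Total addresses = 2^3 = 8
Usable = total - 2 (network and broadcast)
Usable hosts: 6


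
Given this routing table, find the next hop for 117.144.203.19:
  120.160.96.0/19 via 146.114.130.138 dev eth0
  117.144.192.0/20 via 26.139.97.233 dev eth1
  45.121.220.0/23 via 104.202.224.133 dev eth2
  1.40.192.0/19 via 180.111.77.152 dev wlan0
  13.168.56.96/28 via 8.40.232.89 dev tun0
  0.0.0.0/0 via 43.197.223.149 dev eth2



Longest prefix match for 117.144.203.19:
  /19 120.160.96.0: no
  /20 117.144.192.0: MATCH
  /23 45.121.220.0: no
  /19 1.40.192.0: no
  /28 13.168.56.96: no
  /0 0.0.0.0: MATCH
Selected: next-hop 26.139.97.233 via eth1 (matched /20)


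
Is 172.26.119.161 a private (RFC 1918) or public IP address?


RFC 1918 private ranges:
  10.0.0.0/8 (10.0.0.0 - 10.255.255.255)
  172.16.0.0/12 (172.16.0.0 - 172.31.255.255)
  192.168.0.0/16 (192.168.0.0 - 192.168.255.255)
Private (in 172.16.0.0/12)


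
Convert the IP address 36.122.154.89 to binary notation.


36 = 00100100
122 = 01111010
154 = 10011010
89 = 01011001
Binary: 00100100.01111010.10011010.01011001


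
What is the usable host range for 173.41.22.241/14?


Network: 173.40.0.0
Broadcast: 173.43.255.255
First usable = network + 1
Last usable = broadcast - 1
Range: 173.40.0.1 to 173.43.255.254


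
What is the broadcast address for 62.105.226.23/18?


Network: 62.105.192.0/18
Host bits = 14
Set all host bits to 1:
Broadcast: 62.105.255.255


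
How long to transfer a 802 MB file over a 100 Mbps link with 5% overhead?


Effective throughput = 100 * (1 - 5/100) = 95 Mbps
File size in Mb = 802 * 8 = 6416 Mb
Time = 6416 / 95
Time = 67.5368 seconds


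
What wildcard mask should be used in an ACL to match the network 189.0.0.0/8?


Subnet mask: 255.0.0.0
Wildcard = 255.255.255.255 - subnet mask
255 - 255 = 0
255 - 0 = 255
255 - 0 = 255
255 - 0 = 255
Wildcard: 0.255.255.255


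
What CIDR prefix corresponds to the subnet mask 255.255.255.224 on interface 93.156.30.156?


Binary: 11111111.11111111.11111111.11100000
Count leading 1s
Prefix: /27


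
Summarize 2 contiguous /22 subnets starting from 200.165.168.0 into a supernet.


Original prefix: /22
Number of subnets: 2 = 2^1
New prefix = 22 - 1 = 21
Supernet: 200.165.168.0/21


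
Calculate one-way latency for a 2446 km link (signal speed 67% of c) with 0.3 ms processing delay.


Speed = 0.67 * 3e5 km/s = 201000 km/s
Propagation delay = 2446 / 201000 = 0.0122 s = 12.1692 ms
Processing delay = 0.3 ms
Total one-way latency = 12.4692 ms


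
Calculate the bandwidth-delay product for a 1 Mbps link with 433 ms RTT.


BDP = bandwidth * RTT
= 1 Mbps * 433 ms
= 1 * 1e6 * 433 / 1000 bits
= 433000 bits
= 54125 bytes
= 52.8564 KB
BDP = 433000 bits (54125 bytes)


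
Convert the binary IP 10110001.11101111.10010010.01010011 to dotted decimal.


10110001 = 177
11101111 = 239
10010010 = 146
01010011 = 83
IP: 177.239.146.83


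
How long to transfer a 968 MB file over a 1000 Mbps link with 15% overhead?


Effective throughput = 1000 * (1 - 15/100) = 850 Mbps
File size in Mb = 968 * 8 = 7744 Mb
Time = 7744 / 850
Time = 9.1106 seconds


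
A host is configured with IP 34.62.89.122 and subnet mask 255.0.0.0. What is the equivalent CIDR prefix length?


Binary: 11111111.00000000.00000000.00000000
Count leading 1s
Prefix: /8


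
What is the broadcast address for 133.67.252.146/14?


Network: 133.64.0.0/14
Host bits = 18
Set all host bits to 1:
Broadcast: 133.67.255.255


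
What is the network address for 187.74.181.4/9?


IP:   10111011.01001010.10110101.00000100
Mask: 11111111.10000000.00000000.00000000
AND operation:
Net:  10111011.00000000.00000000.00000000
Network: 187.0.0.0/9


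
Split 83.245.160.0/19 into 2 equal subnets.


New prefix = 19 + 1 = 20
Each subnet has 4096 addresses
  83.245.160.0/20
  83.245.176.0/20
Subnets: 83.245.160.0/20, 83.245.176.0/20


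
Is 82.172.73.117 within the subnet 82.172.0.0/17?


Subnet network: 82.172.0.0
Test IP AND mask: 82.172.0.0
Yes, 82.172.73.117 is in 82.172.0.0/17


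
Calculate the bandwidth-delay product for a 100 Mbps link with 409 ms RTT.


BDP = bandwidth * RTT
= 100 Mbps * 409 ms
= 100 * 1e6 * 409 / 1000 bits
= 40900000 bits
= 5112500 bytes
= 4992.6758 KB
BDP = 40900000 bits (5112500 bytes)


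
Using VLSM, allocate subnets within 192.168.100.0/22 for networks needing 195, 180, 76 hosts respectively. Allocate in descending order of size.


195 hosts -> /24 (254 usable): 192.168.100.0/24
180 hosts -> /24 (254 usable): 192.168.101.0/24
76 hosts -> /25 (126 usable): 192.168.102.0/25
Allocation: 192.168.100.0/24 (195 hosts, 254 usable); 192.168.101.0/24 (180 hosts, 254 usable); 192.168.102.0/25 (76 hosts, 126 usable)


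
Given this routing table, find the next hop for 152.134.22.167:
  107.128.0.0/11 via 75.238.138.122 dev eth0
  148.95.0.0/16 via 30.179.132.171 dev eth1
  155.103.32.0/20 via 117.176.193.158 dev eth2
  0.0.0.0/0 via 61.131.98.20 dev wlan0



Longest prefix match for 152.134.22.167:
  /11 107.128.0.0: no
  /16 148.95.0.0: no
  /20 155.103.32.0: no
  /0 0.0.0.0: MATCH
Selected: next-hop 61.131.98.20 via wlan0 (matched /0)


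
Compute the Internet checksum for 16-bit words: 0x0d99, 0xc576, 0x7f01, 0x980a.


Sum all words (with carry folding):
+ 0x0d99 = 0x0d99
+ 0xc576 = 0xd30f
+ 0x7f01 = 0x5211
+ 0x980a = 0xea1b
One's complement: ~0xea1b
Checksum = 0x15e4


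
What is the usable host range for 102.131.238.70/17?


Network: 102.131.128.0
Broadcast: 102.131.255.255
First usable = network + 1
Last usable = broadcast - 1
Range: 102.131.128.1 to 102.131.255.254


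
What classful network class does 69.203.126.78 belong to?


First octet: 69
Binary: 01000101
0xxxxxxx -> Class A (1-126)
Class A, default mask 255.0.0.0 (/8)


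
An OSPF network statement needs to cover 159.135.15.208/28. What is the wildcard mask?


Subnet mask: 255.255.255.240
Wildcard = 255.255.255.255 - subnet mask
255 - 255 = 0
255 - 255 = 0
255 - 255 = 0
255 - 240 = 15
Wildcard: 0.0.0.15


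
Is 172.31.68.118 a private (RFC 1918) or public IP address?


RFC 1918 private ranges:
  10.0.0.0/8 (10.0.0.0 - 10.255.255.255)
  172.16.0.0/12 (172.16.0.0 - 172.31.255.255)
  192.168.0.0/16 (192.168.0.0 - 192.168.255.255)
Private (in 172.16.0.0/12)


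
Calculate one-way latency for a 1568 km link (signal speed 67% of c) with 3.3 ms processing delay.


Speed = 0.67 * 3e5 km/s = 201000 km/s
Propagation delay = 1568 / 201000 = 0.0078 s = 7.801 ms
Processing delay = 3.3 ms
Total one-way latency = 11.101 ms


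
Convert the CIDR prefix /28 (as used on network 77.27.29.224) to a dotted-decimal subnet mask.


/28 means 28 network bits, 4 host bits
Binary: 11111111111111111111111111110000
Mask: 255.255.255.240


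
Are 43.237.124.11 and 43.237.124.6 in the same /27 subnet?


Mask: 255.255.255.224
43.237.124.11 AND mask = 43.237.124.0
43.237.124.6 AND mask = 43.237.124.0
Yes, same subnet (43.237.124.0)


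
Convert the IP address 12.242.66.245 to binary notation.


12 = 00001100
242 = 11110010
66 = 01000010
245 = 11110101
Binary: 00001100.11110010.01000010.11110101


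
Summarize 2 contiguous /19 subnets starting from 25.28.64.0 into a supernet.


Original prefix: /19
Number of subnets: 2 = 2^1
New prefix = 19 - 1 = 18
Supernet: 25.28.64.0/18


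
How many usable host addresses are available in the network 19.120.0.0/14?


Host bits = 32 - 14 = 18
Total addresses = 2^18 = 262144
Usable = total - 2 (network and broadcast)
Usable hosts: 262142


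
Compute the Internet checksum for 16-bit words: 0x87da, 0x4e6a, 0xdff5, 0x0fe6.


Sum all words (with carry folding):
+ 0x87da = 0x87da
+ 0x4e6a = 0xd644
+ 0xdff5 = 0xb63a
+ 0x0fe6 = 0xc620
One's complement: ~0xc620
Checksum = 0x39df


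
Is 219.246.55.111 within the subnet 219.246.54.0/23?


Subnet network: 219.246.54.0
Test IP AND mask: 219.246.54.0
Yes, 219.246.55.111 is in 219.246.54.0/23


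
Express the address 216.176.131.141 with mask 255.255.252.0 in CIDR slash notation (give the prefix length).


Binary: 11111111.11111111.11111100.00000000
Count leading 1s
Prefix: /22


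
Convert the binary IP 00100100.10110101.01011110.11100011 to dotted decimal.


00100100 = 36
10110101 = 181
01011110 = 94
11100011 = 227
IP: 36.181.94.227


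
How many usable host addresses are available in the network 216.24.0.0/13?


Host bits = 32 - 13 = 19
Total addresses = 2^19 = 524288
Usable = total - 2 (network and broadcast)
Usable hosts: 524286


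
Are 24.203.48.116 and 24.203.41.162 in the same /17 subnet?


Mask: 255.255.128.0
24.203.48.116 AND mask = 24.203.0.0
24.203.41.162 AND mask = 24.203.0.0
Yes, same subnet (24.203.0.0)


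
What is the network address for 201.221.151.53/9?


IP:   11001001.11011101.10010111.00110101
Mask: 11111111.10000000.00000000.00000000
AND operation:
Net:  11001001.10000000.00000000.00000000
Network: 201.128.0.0/9


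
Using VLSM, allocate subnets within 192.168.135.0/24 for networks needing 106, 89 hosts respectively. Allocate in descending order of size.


106 hosts -> /25 (126 usable): 192.168.135.0/25
89 hosts -> /25 (126 usable): 192.168.135.128/25
Allocation: 192.168.135.0/25 (106 hosts, 126 usable); 192.168.135.128/25 (89 hosts, 126 usable)


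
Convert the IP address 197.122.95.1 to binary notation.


197 = 11000101
122 = 01111010
95 = 01011111
1 = 00000001
Binary: 11000101.01111010.01011111.00000001


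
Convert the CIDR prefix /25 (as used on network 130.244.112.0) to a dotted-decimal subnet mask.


/25 means 25 network bits, 7 host bits
Binary: 11111111111111111111111110000000
Mask: 255.255.255.128


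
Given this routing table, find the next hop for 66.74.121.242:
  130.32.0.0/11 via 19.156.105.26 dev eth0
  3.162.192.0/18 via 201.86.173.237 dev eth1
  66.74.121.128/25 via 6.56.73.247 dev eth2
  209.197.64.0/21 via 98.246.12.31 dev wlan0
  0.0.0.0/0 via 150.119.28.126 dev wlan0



Longest prefix match for 66.74.121.242:
  /11 130.32.0.0: no
  /18 3.162.192.0: no
  /25 66.74.121.128: MATCH
  /21 209.197.64.0: no
  /0 0.0.0.0: MATCH
Selected: next-hop 6.56.73.247 via eth2 (matched /25)


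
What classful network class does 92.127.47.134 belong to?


First octet: 92
Binary: 01011100
0xxxxxxx -> Class A (1-126)
Class A, default mask 255.0.0.0 (/8)


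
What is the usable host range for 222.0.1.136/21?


Network: 222.0.0.0
Broadcast: 222.0.7.255
First usable = network + 1
Last usable = broadcast - 1
Range: 222.0.0.1 to 222.0.7.254


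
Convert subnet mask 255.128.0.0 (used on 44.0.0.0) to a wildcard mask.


Subnet mask: 255.128.0.0
Wildcard = 255.255.255.255 - subnet mask
255 - 255 = 0
255 - 128 = 127
255 - 0 = 255
255 - 0 = 255
Wildcard: 0.127.255.255


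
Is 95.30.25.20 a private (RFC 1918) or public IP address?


RFC 1918 private ranges:
  10.0.0.0/8 (10.0.0.0 - 10.255.255.255)
  172.16.0.0/12 (172.16.0.0 - 172.31.255.255)
  192.168.0.0/16 (192.168.0.0 - 192.168.255.255)
Public (not in any RFC 1918 range)


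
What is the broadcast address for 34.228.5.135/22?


Network: 34.228.4.0/22
Host bits = 10
Set all host bits to 1:
Broadcast: 34.228.7.255


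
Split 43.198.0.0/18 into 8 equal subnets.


New prefix = 18 + 3 = 21
Each subnet has 2048 addresses
  43.198.0.0/21
  43.198.8.0/21
  43.198.16.0/21
  43.198.24.0/21
  43.198.32.0/21
  43.198.40.0/21
  43.198.48.0/21
  43.198.56.0/21
Subnets: 43.198.0.0/21, 43.198.8.0/21, 43.198.16.0/21, 43.198.24.0/21, 43.198.32.0/21, 43.198.40.0/21, 43.198.48.0/21, 43.198.56.0/21


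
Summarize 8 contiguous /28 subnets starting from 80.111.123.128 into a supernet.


Original prefix: /28
Number of subnets: 8 = 2^3
New prefix = 28 - 3 = 25
Supernet: 80.111.123.128/25


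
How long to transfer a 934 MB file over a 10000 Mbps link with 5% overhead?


Effective throughput = 10000 * (1 - 5/100) = 9500 Mbps
File size in Mb = 934 * 8 = 7472 Mb
Time = 7472 / 9500
Time = 0.7865 seconds


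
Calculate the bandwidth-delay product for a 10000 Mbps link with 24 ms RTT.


BDP = bandwidth * RTT
= 10000 Mbps * 24 ms
= 10000 * 1e6 * 24 / 1000 bits
= 240000000 bits
= 30000000 bytes
= 29296.875 KB
BDP = 240000000 bits (30000000 bytes)


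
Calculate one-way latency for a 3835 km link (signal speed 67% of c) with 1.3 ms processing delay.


Speed = 0.67 * 3e5 km/s = 201000 km/s
Propagation delay = 3835 / 201000 = 0.0191 s = 19.0796 ms
Processing delay = 1.3 ms
Total one-way latency = 20.3796 ms


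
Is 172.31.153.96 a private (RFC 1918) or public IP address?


RFC 1918 private ranges:
  10.0.0.0/8 (10.0.0.0 - 10.255.255.255)
  172.16.0.0/12 (172.16.0.0 - 172.31.255.255)
  192.168.0.0/16 (192.168.0.0 - 192.168.255.255)
Private (in 172.16.0.0/12)


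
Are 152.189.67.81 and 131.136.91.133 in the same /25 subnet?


Mask: 255.255.255.128
152.189.67.81 AND mask = 152.189.67.0
131.136.91.133 AND mask = 131.136.91.128
No, different subnets (152.189.67.0 vs 131.136.91.128)


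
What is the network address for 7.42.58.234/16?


IP:   00000111.00101010.00111010.11101010
Mask: 11111111.11111111.00000000.00000000
AND operation:
Net:  00000111.00101010.00000000.00000000
Network: 7.42.0.0/16


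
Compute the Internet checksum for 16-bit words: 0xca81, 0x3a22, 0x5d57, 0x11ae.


Sum all words (with carry folding):
+ 0xca81 = 0xca81
+ 0x3a22 = 0x04a4
+ 0x5d57 = 0x61fb
+ 0x11ae = 0x73a9
One's complement: ~0x73a9
Checksum = 0x8c56


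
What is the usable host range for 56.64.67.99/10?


Network: 56.64.0.0
Broadcast: 56.127.255.255
First usable = network + 1
Last usable = broadcast - 1
Range: 56.64.0.1 to 56.127.255.254


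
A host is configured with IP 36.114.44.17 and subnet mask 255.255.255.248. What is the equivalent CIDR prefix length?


Binary: 11111111.11111111.11111111.11111000
Count leading 1s
Prefix: /29


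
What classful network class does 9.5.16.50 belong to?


First octet: 9
Binary: 00001001
0xxxxxxx -> Class A (1-126)
Class A, default mask 255.0.0.0 (/8)


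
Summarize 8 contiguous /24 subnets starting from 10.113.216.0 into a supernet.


Original prefix: /24
Number of subnets: 8 = 2^3
New prefix = 24 - 3 = 21
Supernet: 10.113.216.0/21


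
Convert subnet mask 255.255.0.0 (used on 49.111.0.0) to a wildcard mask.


Subnet mask: 255.255.0.0
Wildcard = 255.255.255.255 - subnet mask
255 - 255 = 0
255 - 255 = 0
255 - 0 = 255
255 - 0 = 255
Wildcard: 0.0.255.255


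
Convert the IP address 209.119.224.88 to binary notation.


209 = 11010001
119 = 01110111
224 = 11100000
88 = 01011000
Binary: 11010001.01110111.11100000.01011000


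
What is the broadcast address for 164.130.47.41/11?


Network: 164.128.0.0/11
Host bits = 21
Set all host bits to 1:
Broadcast: 164.159.255.255


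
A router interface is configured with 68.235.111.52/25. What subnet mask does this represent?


/25 means 25 network bits, 7 host bits
Binary: 11111111111111111111111110000000
Mask: 255.255.255.128


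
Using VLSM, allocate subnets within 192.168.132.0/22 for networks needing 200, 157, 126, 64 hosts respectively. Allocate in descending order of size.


200 hosts -> /24 (254 usable): 192.168.132.0/24
157 hosts -> /24 (254 usable): 192.168.133.0/24
126 hosts -> /25 (126 usable): 192.168.134.0/25
64 hosts -> /25 (126 usable): 192.168.134.128/25
Allocation: 192.168.132.0/24 (200 hosts, 254 usable); 192.168.133.0/24 (157 hosts, 254 usable); 192.168.134.0/25 (126 hosts, 126 usable); 192.168.134.128/25 (64 hosts, 126 usable)


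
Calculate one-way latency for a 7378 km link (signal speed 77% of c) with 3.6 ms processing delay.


Speed = 0.77 * 3e5 km/s = 231000 km/s
Propagation delay = 7378 / 231000 = 0.0319 s = 31.9394 ms
Processing delay = 3.6 ms
Total one-way latency = 35.5394 ms


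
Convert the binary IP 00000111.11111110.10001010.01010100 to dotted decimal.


00000111 = 7
11111110 = 254
10001010 = 138
01010100 = 84
IP: 7.254.138.84


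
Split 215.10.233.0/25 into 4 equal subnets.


New prefix = 25 + 2 = 27
Each subnet has 32 addresses
  215.10.233.0/27
  215.10.233.32/27
  215.10.233.64/27
  215.10.233.96/27
Subnets: 215.10.233.0/27, 215.10.233.32/27, 215.10.233.64/27, 215.10.233.96/27


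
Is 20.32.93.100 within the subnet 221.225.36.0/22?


Subnet network: 221.225.36.0
Test IP AND mask: 20.32.92.0
No, 20.32.93.100 is not in 221.225.36.0/22


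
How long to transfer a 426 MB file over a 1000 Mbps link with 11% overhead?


Effective throughput = 1000 * (1 - 11/100) = 890 Mbps
File size in Mb = 426 * 8 = 3408 Mb
Time = 3408 / 890
Time = 3.8292 seconds


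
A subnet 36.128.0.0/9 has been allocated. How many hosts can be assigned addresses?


Host bits = 32 - 9 = 23
Total addresses = 2^23 = 8388608
Usable = total - 2 (network and broadcast)
Usable hosts: 8388606


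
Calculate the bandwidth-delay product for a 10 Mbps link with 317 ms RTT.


BDP = bandwidth * RTT
= 10 Mbps * 317 ms
= 10 * 1e6 * 317 / 1000 bits
= 3170000 bits
= 396250 bytes
= 386.9629 KB
BDP = 3170000 bits (396250 bytes)


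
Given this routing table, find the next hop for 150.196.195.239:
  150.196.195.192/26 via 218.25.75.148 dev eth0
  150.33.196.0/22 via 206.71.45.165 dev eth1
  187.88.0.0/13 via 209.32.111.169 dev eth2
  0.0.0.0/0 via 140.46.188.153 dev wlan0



Longest prefix match for 150.196.195.239:
  /26 150.196.195.192: MATCH
  /22 150.33.196.0: no
  /13 187.88.0.0: no
  /0 0.0.0.0: MATCH
Selected: next-hop 218.25.75.148 via eth0 (matched /26)


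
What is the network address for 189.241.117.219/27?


IP:   10111101.11110001.01110101.11011011
Mask: 11111111.11111111.11111111.11100000
AND operation:
Net:  10111101.11110001.01110101.11000000
Network: 189.241.117.192/27


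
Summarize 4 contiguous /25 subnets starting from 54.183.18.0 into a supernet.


Original prefix: /25
Number of subnets: 4 = 2^2
New prefix = 25 - 2 = 23
Supernet: 54.183.18.0/23


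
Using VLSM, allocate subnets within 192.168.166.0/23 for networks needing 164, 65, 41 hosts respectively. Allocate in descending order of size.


164 hosts -> /24 (254 usable): 192.168.166.0/24
65 hosts -> /25 (126 usable): 192.168.167.0/25
41 hosts -> /26 (62 usable): 192.168.167.128/26
Allocation: 192.168.166.0/24 (164 hosts, 254 usable); 192.168.167.0/25 (65 hosts, 126 usable); 192.168.167.128/26 (41 hosts, 62 usable)


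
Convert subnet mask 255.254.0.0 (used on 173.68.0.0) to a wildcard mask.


Subnet mask: 255.254.0.0
Wildcard = 255.255.255.255 - subnet mask
255 - 255 = 0
255 - 254 = 1
255 - 0 = 255
255 - 0 = 255
Wildcard: 0.1.255.255


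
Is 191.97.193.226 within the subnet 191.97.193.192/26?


Subnet network: 191.97.193.192
Test IP AND mask: 191.97.193.192
Yes, 191.97.193.226 is in 191.97.193.192/26


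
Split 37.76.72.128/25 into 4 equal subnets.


New prefix = 25 + 2 = 27
Each subnet has 32 addresses
  37.76.72.128/27
  37.76.72.160/27
  37.76.72.192/27
  37.76.72.224/27
Subnets: 37.76.72.128/27, 37.76.72.160/27, 37.76.72.192/27, 37.76.72.224/27


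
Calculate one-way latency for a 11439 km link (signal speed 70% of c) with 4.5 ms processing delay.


Speed = 0.7 * 3e5 km/s = 210000 km/s
Propagation delay = 11439 / 210000 = 0.0545 s = 54.4714 ms
Processing delay = 4.5 ms
Total one-way latency = 58.9714 ms


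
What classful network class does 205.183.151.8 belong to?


First octet: 205
Binary: 11001101
110xxxxx -> Class C (192-223)
Class C, default mask 255.255.255.0 (/24)


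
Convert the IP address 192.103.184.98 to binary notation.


192 = 11000000
103 = 01100111
184 = 10111000
98 = 01100010
Binary: 11000000.01100111.10111000.01100010


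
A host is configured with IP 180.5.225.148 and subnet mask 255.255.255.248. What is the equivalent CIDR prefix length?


Binary: 11111111.11111111.11111111.11111000
Count leading 1s
Prefix: /29


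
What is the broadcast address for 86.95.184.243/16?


Network: 86.95.0.0/16
Host bits = 16
Set all host bits to 1:
Broadcast: 86.95.255.255


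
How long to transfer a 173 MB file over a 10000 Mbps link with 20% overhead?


Effective throughput = 10000 * (1 - 20/100) = 8000 Mbps
File size in Mb = 173 * 8 = 1384 Mb
Time = 1384 / 8000
Time = 0.173 seconds


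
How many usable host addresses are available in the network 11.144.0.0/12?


Host bits = 32 - 12 = 20
Total addresses = 2^20 = 1048576
Usable = total - 2 (network and broadcast)
Usable hosts: 1048574


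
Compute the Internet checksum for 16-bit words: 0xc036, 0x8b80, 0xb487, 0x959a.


Sum all words (with carry folding):
+ 0xc036 = 0xc036
+ 0x8b80 = 0x4bb7
+ 0xb487 = 0x003f
+ 0x959a = 0x95d9
One's complement: ~0x95d9
Checksum = 0x6a26


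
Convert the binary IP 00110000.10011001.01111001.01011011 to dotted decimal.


00110000 = 48
10011001 = 153
01111001 = 121
01011011 = 91
IP: 48.153.121.91


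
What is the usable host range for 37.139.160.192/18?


Network: 37.139.128.0
Broadcast: 37.139.191.255
First usable = network + 1
Last usable = broadcast - 1
Range: 37.139.128.1 to 37.139.191.254


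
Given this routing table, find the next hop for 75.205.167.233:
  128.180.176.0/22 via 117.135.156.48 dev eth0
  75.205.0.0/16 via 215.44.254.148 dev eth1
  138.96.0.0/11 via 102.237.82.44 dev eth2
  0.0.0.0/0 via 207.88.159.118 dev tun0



Longest prefix match for 75.205.167.233:
  /22 128.180.176.0: no
  /16 75.205.0.0: MATCH
  /11 138.96.0.0: no
  /0 0.0.0.0: MATCH
Selected: next-hop 215.44.254.148 via eth1 (matched /16)


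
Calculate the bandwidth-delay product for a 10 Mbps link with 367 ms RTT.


BDP = bandwidth * RTT
= 10 Mbps * 367 ms
= 10 * 1e6 * 367 / 1000 bits
= 3670000 bits
= 458750 bytes
= 447.998 KB
BDP = 3670000 bits (458750 bytes)


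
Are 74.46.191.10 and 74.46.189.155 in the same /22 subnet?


Mask: 255.255.252.0
74.46.191.10 AND mask = 74.46.188.0
74.46.189.155 AND mask = 74.46.188.0
Yes, same subnet (74.46.188.0)


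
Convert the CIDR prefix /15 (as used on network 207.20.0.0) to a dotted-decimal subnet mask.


/15 means 15 network bits, 17 host bits
Binary: 11111111111111100000000000000000
Mask: 255.254.0.0


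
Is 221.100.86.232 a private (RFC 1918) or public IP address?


RFC 1918 private ranges:
  10.0.0.0/8 (10.0.0.0 - 10.255.255.255)
  172.16.0.0/12 (172.16.0.0 - 172.31.255.255)
  192.168.0.0/16 (192.168.0.0 - 192.168.255.255)
Public (not in any RFC 1918 range)


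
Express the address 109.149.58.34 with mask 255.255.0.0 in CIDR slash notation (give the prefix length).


Binary: 11111111.11111111.00000000.00000000
Count leading 1s
Prefix: /16


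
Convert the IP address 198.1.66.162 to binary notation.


198 = 11000110
1 = 00000001
66 = 01000010
162 = 10100010
Binary: 11000110.00000001.01000010.10100010


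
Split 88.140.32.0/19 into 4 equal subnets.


New prefix = 19 + 2 = 21
Each subnet has 2048 addresses
  88.140.32.0/21
  88.140.40.0/21
  88.140.48.0/21
  88.140.56.0/21
Subnets: 88.140.32.0/21, 88.140.40.0/21, 88.140.48.0/21, 88.140.56.0/21


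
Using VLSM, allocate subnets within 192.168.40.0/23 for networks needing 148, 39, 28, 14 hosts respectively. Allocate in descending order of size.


148 hosts -> /24 (254 usable): 192.168.40.0/24
39 hosts -> /26 (62 usable): 192.168.41.0/26
28 hosts -> /27 (30 usable): 192.168.41.64/27
14 hosts -> /28 (14 usable): 192.168.41.96/28
Allocation: 192.168.40.0/24 (148 hosts, 254 usable); 192.168.41.0/26 (39 hosts, 62 usable); 192.168.41.64/27 (28 hosts, 30 usable); 192.168.41.96/28 (14 hosts, 14 usable)
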